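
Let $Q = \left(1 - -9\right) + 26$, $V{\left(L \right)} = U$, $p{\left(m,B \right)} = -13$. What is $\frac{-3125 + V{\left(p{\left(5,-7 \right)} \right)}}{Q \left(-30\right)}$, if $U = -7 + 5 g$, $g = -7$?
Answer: $\frac{3167}{1080} \approx 2.9324$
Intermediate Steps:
$U = -42$ ($U = -7 + 5 \left(-7\right) = -7 - 35 = -42$)
$V{\left(L \right)} = -42$
$Q = 36$ ($Q = \left(1 + 9\right) + 26 = 10 + 26 = 36$)
$\frac{-3125 + V{\left(p{\left(5,-7 \right)} \right)}}{Q \left(-30\right)} = \frac{-3125 - 42}{36 \left(-30\right)} = - \frac{3167}{-1080} = \left(-3167\right) \left(- \frac{1}{1080}\right) = \frac{3167}{1080}$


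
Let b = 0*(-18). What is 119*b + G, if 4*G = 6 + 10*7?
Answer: 19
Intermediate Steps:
b = 0
G = 19 (G = (6 + 10*7)/4 = (6 + 70)/4 = (¼)*76 = 19)
119*b + G = 119*0 + 19 = 0 + 19 = 19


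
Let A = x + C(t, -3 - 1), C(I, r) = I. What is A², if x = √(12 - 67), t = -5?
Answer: (5 - I*√55)² ≈ -30.0 - 74.162*I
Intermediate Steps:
x = I*√55 (x = √(-55) = I*√55 ≈ 7.4162*I)
A = -5 + I*√55 (A = I*√55 - 5 = -5 + I*√55 ≈ -5.0 + 7.4162*I)
A² = (-5 + I*√55)²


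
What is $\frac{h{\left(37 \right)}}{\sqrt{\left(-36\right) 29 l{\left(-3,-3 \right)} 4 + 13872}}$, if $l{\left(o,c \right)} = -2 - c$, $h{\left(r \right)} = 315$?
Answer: $\frac{105 \sqrt{606}}{808} \approx 3.199$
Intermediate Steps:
$\frac{h{\left(37 \right)}}{\sqrt{\left(-36\right) 29 l{\left(-3,-3 \right)} 4 + 13872}} = \frac{315}{\sqrt{\left(-36\right) 29 \left(-2 - -3\right) 4 + 13872}} = \frac{315}{\sqrt{- 1044 \left(-2 + 3\right) 4 + 13872}} = \frac{315}{\sqrt{- 1044 \cdot 1 \cdot 4 + 13872}} = \frac{315}{\sqrt{\left(-1044\right) 4 + 13872}} = \frac{315}{\sqrt{-4176 + 13872}} = \frac{315}{\sqrt{9696}} = \frac{315}{4 \sqrt{606}} = 315 \frac{\sqrt{606}}{2424} = \frac{105 \sqrt{606}}{808}$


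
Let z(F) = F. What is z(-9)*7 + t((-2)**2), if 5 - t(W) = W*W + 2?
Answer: -76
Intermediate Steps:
t(W) = 3 - W**2 (t(W) = 5 - (W*W + 2) = 5 - (W**2 + 2) = 5 - (2 + W**2) = 5 + (-2 - W**2) = 3 - W**2)
z(-9)*7 + t((-2)**2) = -9*7 + (3 - ((-2)**2)**2) = -63 + (3 - 1*4**2) = -63 + (3 - 1*16) = -63 + (3 - 16) = -63 - 13 = -76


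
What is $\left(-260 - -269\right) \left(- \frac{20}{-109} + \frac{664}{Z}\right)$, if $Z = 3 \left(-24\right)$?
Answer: $- \frac{8867}{109} \approx -81.349$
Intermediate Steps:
$Z = -72$
$\left(-260 - -269\right) \left(- \frac{20}{-109} + \frac{664}{Z}\right) = \left(-260 - -269\right) \left(- \frac{20}{-109} + \frac{664}{-72}\right) = \left(-260 + 269\right) \left(\left(-20\right) \left(- \frac{1}{109}\right) + 664 \left(- \frac{1}{72}\right)\right) = 9 \left(\frac{20}{109} - \frac{83}{9}\right) = 9 \left(- \frac{8867}{981}\right) = - \frac{8867}{109}$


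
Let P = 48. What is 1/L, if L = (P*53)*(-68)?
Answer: -1/172992 ≈ -5.7806e-6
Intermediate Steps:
L = -172992 (L = (48*53)*(-68) = 2544*(-68) = -172992)
1/L = 1/(-172992) = -1/172992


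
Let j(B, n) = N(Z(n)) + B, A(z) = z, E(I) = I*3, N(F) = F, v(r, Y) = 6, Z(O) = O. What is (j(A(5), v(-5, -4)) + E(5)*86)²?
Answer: 1692601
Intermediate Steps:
E(I) = 3*I
j(B, n) = B + n (j(B, n) = n + B = B + n)
(j(A(5), v(-5, -4)) + E(5)*86)² = ((5 + 6) + (3*5)*86)² = (11 + 15*86)² = (11 + 1290)² = 1301² = 1692601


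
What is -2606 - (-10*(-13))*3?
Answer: -2996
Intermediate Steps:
-2606 - (-10*(-13))*3 = -2606 - 130*3 = -2606 - 1*390 = -2606 - 390 = -2996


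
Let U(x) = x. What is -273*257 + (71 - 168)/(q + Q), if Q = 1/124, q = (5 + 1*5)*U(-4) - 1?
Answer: -356616335/5083 ≈ -70159.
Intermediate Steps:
q = -41 (q = (5 + 1*5)*(-4) - 1 = (5 + 5)*(-4) - 1 = 10*(-4) - 1 = -40 - 1 = -41)
Q = 1/124 ≈ 0.0080645
-273*257 + (71 - 168)/(q + Q) = -273*257 + (71 - 168)/(-41 + 1/124) = -70161 - 97/(-5083/124) = -70161 - 97*(-124/5083) = -70161 + 12028/5083 = -356616335/5083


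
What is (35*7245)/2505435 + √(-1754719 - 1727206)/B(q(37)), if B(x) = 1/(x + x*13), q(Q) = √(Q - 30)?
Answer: 16905/167029 + 70*I*√974939 ≈ 0.10121 + 69117.0*I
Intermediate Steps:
q(Q) = √(-30 + Q)
B(x) = 1/(14*x) (B(x) = 1/(x + 13*x) = 1/(14*x))
(35*7245)/2505435 + √(-1754719 - 1727206)/B(q(37)) = (35*7245)/2505435 + √(-1754719 - 1727206)/((1/(14*(√(-30 + 37))))) = 253575*(1/2505435) + √(-3481925)/((1/(14*(√7)))) = 16905/167029 + (5*I*√139277)/(((√7/7)/14)) = 16905/167029 + (5*I*√139277)/((√7/98)) = 16905/167029 + (5*I*√139277)*(14*√7) = 16905/167029 + 70*I*√974939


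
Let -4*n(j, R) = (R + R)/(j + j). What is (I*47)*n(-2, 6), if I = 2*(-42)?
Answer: -2961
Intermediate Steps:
I = -84
n(j, R) = -R/(4*j) (n(j, R) = -(R + R)/(4*(j + j)) = -2*R/(4*(2*j)) = -2*R*1/(2*j)/4 = -R/(4*j))
(I*47)*n(-2, 6) = (-84*47)*(-1/4*6/(-2)) = -(-987)*6*(-1)/2 = -3948*3/4 = -2961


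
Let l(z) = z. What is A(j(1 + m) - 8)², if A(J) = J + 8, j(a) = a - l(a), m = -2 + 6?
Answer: 0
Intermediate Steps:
m = 4
j(a) = 0 (j(a) = a - a = 0)
A(J) = 8 + J
A(j(1 + m) - 8)² = (8 + (0 - 8))² = (8 - 8)² = 0² = 0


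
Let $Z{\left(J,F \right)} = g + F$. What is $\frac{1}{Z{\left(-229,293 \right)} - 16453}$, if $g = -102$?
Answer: $- \frac{1}{16262} \approx -6.1493 \cdot 10^{-5}$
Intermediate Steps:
$Z{\left(J,F \right)} = -102 + F$
$\frac{1}{Z{\left(-229,293 \right)} - 16453} = \frac{1}{\left(-102 + 293\right) - 16453} = \frac{1}{191 - 16453} = \frac{1}{-16262} = - \frac{1}{16262}$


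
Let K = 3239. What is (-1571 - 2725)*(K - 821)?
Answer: -10387728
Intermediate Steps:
(-1571 - 2725)*(K - 821) = (-1571 - 2725)*(3239 - 821) = -4296*2418 = -10387728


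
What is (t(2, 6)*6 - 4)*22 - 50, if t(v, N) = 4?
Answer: 390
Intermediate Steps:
(t(2, 6)*6 - 4)*22 - 50 = (4*6 - 4)*22 - 50 = (24 - 4)*22 - 50 = 20*22 - 50 = 440 - 50 = 390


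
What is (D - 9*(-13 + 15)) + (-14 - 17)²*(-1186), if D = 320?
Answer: -1139444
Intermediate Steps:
(D - 9*(-13 + 15)) + (-14 - 17)²*(-1186) = (320 - 9*(-13 + 15)) + (-14 - 17)²*(-1186) = (320 - 9*2) + (-31)²*(-1186) = (320 - 18) + 961*(-1186) = 302 - 1139746 = -1139444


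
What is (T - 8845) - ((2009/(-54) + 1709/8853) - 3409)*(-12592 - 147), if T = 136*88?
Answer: -6994940529295/159354 ≈ -4.3896e+7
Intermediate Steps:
T = 11968
(T - 8845) - ((2009/(-54) + 1709/8853) - 3409)*(-12592 - 147) = (11968 - 8845) - ((2009/(-54) + 1709/8853) - 3409)*(-12592 - 147) = 3123 - ((2009*(-1/54) + 1709*(1/8853)) - 3409)*(-12739) = 3123 - ((-2009/54 + 1709/8853) - 3409)*(-12739) = 3123 - (-5897797/159354 - 3409)*(-12739) = 3123 - (-549135583)*(-12739)/159354 = 3123 - 1*6995438191837/159354 = 3123 - 6995438191837/159354 = -6994940529295/159354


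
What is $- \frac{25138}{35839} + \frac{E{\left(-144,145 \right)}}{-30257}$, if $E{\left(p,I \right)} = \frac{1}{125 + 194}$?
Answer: $- \frac{242631584493}{345917418737} \approx -0.70142$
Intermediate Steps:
$E{\left(p,I \right)} = \frac{1}{319}$
$- \frac{25138}{35839} + \frac{E{\left(-144,145 \right)}}{-30257} = - \frac{25138}{35839} + \frac{1}{319 \left(-30257\right)} = \left(-25138\right) \frac{1}{35839} + \frac{1}{319} \left(- \frac{1}{30257}\right) = - \frac{25138}{35839} - \frac{1}{9651983} = - \frac{242631584493}{345917418737}$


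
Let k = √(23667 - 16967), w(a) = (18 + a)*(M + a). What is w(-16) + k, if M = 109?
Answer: 186 + 10*√67 ≈ 267.85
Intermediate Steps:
w(a) = (18 + a)*(109 + a)
k = 10*√67 (k = √6700 = 10*√67 ≈ 81.854)
w(-16) + k = (1962 + (-16)² + 127*(-16)) + 10*√67 = (1962 + 256 - 2032) + 10*√67 = 186 + 10*√67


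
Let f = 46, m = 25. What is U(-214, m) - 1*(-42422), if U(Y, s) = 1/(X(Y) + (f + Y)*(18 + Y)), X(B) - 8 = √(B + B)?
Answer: 11504639855516/271195131 - I*√107/542390262 ≈ 42422.0 - 1.9071e-8*I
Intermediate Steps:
X(B) = 8 + √2*√B (X(B) = 8 + √(B + B) = 8 + √(2*B) = 8 + √2*√B)
U(Y, s) = 1/(8 + √2*√Y + (18 + Y)*(46 + Y)) (U(Y, s) = 1/((8 + √2*√Y) + (46 + Y)*(18 + Y)) = 1/((8 + √2*√Y) + (18 + Y)*(46 + Y)) = 1/(8 + √2*√Y + (18 + Y)*(46 + Y)))
U(-214, m) - 1*(-42422) = 1/(836 + (-214)² + 64*(-214) + √2*√(-214)) - 1*(-42422) = 1/(836 + 45796 - 13696 + √2*(I*√214)) + 42422 = 1/(836 + 45796 - 13696 + 2*I*√107) + 42422 = 1/(32936 + 2*I*√107) + 42422 = 42422 + 1/(32936 + 2*I*√107)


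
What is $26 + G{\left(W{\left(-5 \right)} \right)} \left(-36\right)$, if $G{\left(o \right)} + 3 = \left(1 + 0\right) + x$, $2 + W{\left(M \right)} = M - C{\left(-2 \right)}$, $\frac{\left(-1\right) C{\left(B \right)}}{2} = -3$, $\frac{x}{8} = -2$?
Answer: $674$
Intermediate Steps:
$x = -16$ ($x = 8 \left(-2\right) = -16$)
$C{\left(B \right)} = 6$ ($C{\left(B \right)} = \left(-2\right) \left(-3\right) = 6$)
$W{\left(M \right)} = -8 + M$ ($W{\left(M \right)} = -2 + \left(M - 6\right) = -2 + \left(-6 + M\right) = -8 + M$)
$G{\left(o \right)} = -18$ ($G{\left(o \right)} = -3 + \left(\left(1 + 0\right) - 16\right) = -3 + \left(1 - 16\right) = -3 - 15 = -18$)
$26 + G{\left(W{\left(-5 \right)} \right)} \left(-36\right) = 26 - -648 = 26 + 648 = 674$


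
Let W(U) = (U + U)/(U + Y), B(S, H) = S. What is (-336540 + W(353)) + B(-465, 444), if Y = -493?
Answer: -23590703/70 ≈ -3.3701e+5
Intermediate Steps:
W(U) = 2*U/(-493 + U) (W(U) = (U + U)/(U - 493) = (2*U)/(-493 + U) = 2*U/(-493 + U))
(-336540 + W(353)) + B(-465, 444) = (-336540 + 2*353/(-493 + 353)) - 465 = (-336540 + 2*353/(-140)) - 465 = (-336540 + 2*353*(-1/140)) - 465 = (-336540 - 353/70) - 465 = -23558153/70 - 465 = -23590703/70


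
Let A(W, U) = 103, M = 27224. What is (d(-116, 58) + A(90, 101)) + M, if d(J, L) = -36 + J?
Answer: 27175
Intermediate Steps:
(d(-116, 58) + A(90, 101)) + M = ((-36 - 116) + 103) + 27224 = (-152 + 103) + 27224 = -49 + 27224 = 27175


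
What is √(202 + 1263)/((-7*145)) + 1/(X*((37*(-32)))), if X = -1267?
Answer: 1/1500128 - √1465/1015 ≈ -0.037709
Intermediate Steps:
√(202 + 1263)/((-7*145)) + 1/(X*((37*(-32)))) = √(202 + 1263)/((-7*145)) + 1/((-1267)*((37*(-32)))) = √1465/(-1015) - 1/1267/(-1184) = √1465*(-1/1015) - 1/1267*(-1/1184) = -√1465/1015 + 1/1500128 = 1/1500128 - √1465/1015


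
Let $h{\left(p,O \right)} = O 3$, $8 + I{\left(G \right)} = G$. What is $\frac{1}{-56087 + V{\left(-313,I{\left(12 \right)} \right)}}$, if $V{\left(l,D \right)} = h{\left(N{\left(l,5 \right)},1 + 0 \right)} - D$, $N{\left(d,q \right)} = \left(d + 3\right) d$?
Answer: $- \frac{1}{56088} \approx -1.7829 \cdot 10^{-5}$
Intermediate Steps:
$I{\left(G \right)} = -8 + G$
$N{\left(d,q \right)} = d \left(3 + d\right)$ ($N{\left(d,q \right)} = \left(3 + d\right) d = d \left(3 + d\right)$)
$h{\left(p,O \right)} = 3 O$
$V{\left(l,D \right)} = 3 - D$ ($V{\left(l,D \right)} = 3 \left(1 + 0\right) - D = 3 \cdot 1 - D = 3 - D$)
$\frac{1}{-56087 + V{\left(-313,I{\left(12 \right)} \right)}} = \frac{1}{-56087 + \left(3 - \left(-8 + 12\right)\right)} = \frac{1}{-56087 + \left(3 - 4\right)} = \frac{1}{-56087 - 1} = \frac{1}{-56088} = - \frac{1}{56088}$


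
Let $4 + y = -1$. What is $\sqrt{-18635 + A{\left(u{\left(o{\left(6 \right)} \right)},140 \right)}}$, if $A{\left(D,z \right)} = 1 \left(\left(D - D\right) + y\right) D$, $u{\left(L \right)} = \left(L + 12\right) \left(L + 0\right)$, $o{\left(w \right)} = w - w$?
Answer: $i \sqrt{18635} \approx 136.51 i$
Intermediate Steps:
$o{\left(w \right)} = 0$
$y = -5$ ($y = -4 - 1 = -5$)
$u{\left(L \right)} = L \left(12 + L\right)$ ($u{\left(L \right)} = \left(12 + L\right) L = L \left(12 + L\right)$)
$A{\left(D,z \right)} = - 5 D$ ($A{\left(D,z \right)} = 1 \left(\left(D - D\right) - 5\right) D = 1 \left(0 - 5\right) D = 1 \left(-5\right) D = - 5 D$)
$\sqrt{-18635 + A{\left(u{\left(o{\left(6 \right)} \right)},140 \right)}} = \sqrt{-18635 - 5 \cdot 0 \left(12 + 0\right)} = \sqrt{-18635 - 5 \cdot 0 \cdot 12} = \sqrt{-18635 - 0} = \sqrt{-18635 + 0} = \sqrt{-18635} = i \sqrt{18635}$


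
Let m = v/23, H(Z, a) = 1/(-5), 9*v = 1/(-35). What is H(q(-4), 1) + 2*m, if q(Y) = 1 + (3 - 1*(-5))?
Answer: -1451/7245 ≈ -0.20028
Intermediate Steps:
v = -1/315 (v = (1/9)/(-35) = (1/9)*(-1/35) = -1/315 ≈ -0.0031746)
q(Y) = 9 (q(Y) = 1 + (3 + 5) = 1 + 8 = 9)
H(Z, a) = -1/5 (H(Z, a) = 1*(-1/5) = -1/5)
m = -1/7245 (m = -1/315/23 = -1/315*1/23 = -1/7245 ≈ -0.00013803)
H(q(-4), 1) + 2*m = -1/5 + 2*(-1/7245) = -1/5 - 2/7245 = -1451/7245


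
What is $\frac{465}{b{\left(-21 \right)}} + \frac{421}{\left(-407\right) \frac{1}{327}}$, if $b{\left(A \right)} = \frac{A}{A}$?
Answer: $\frac{51588}{407} \approx 126.75$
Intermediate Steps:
$b{\left(A \right)} = 1$
$\frac{465}{b{\left(-21 \right)}} + \frac{421}{\left(-407\right) \frac{1}{327}} = \frac{465}{1} + \frac{421}{\left(-407\right) \frac{1}{327}} = 465 \cdot 1 + \frac{421}{\left(-407\right) \frac{1}{327}} = 465 + \frac{421}{- \frac{407}{327}} = 465 + 421 \left(- \frac{327}{407}\right) = 465 - \frac{137667}{407} = \frac{51588}{407}$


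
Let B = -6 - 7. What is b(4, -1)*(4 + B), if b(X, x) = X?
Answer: -36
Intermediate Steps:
B = -13
b(4, -1)*(4 + B) = 4*(4 - 13) = 4*(-9) = -36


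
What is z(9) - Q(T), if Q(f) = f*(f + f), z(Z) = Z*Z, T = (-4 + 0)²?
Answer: -431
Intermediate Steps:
T = 16 (T = (-4)² = 16)
z(Z) = Z²
Q(f) = 2*f² (Q(f) = f*(2*f) = 2*f²)
z(9) - Q(T) = 9² - 2*16² = 81 - 2*256 = 81 - 1*512 = 81 - 512 = -431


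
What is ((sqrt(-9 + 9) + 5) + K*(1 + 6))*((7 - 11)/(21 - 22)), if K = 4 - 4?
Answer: 20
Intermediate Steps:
K = 0
((sqrt(-9 + 9) + 5) + K*(1 + 6))*((7 - 11)/(21 - 22)) = ((sqrt(-9 + 9) + 5) + 0*(1 + 6))*((7 - 11)/(21 - 22)) = ((sqrt(0) + 5) + 0*7)*(-4/(-1)) = ((0 + 5) + 0)*(-4*(-1)) = (5 + 0)*4 = 5*4 = 20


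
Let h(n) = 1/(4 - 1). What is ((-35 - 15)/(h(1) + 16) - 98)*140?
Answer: -99040/7 ≈ -14149.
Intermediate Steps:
h(n) = ⅓ (h(n) = 1/3 = ⅓)
((-35 - 15)/(h(1) + 16) - 98)*140 = ((-35 - 15)/(⅓ + 16) - 98)*140 = (-50/49/3 - 98)*140 = (-50*3/49 - 98)*140 = (-150/49 - 98)*140 = -4952/49*140 = -99040/7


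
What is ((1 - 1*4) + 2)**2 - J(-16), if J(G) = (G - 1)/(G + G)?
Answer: 15/32 ≈ 0.46875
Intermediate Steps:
J(G) = (-1 + G)/(2*G) (J(G) = (-1 + G)/((2*G)) = (-1 + G)*(1/(2*G)) = (-1 + G)/(2*G))
((1 - 1*4) + 2)**2 - J(-16) = ((1 - 1*4) + 2)**2 - (-1 - 16)/(2*(-16)) = ((1 - 4) + 2)**2 - (-1)*(-17)/(2*16) = (-3 + 2)**2 - 1*17/32 = (-1)**2 - 17/32 = 1 - 17/32 = 15/32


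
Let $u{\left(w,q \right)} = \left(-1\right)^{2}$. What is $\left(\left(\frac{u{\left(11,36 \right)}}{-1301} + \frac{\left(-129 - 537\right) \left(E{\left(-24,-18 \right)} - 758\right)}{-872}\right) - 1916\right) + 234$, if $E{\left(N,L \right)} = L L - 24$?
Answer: $- \frac{576256051}{283618} \approx -2031.8$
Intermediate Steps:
$E{\left(N,L \right)} = -24 + L^{2}$ ($E{\left(N,L \right)} = L^{2} - 24 = -24 + L^{2}$)
$u{\left(w,q \right)} = 1$
$\left(\left(\frac{u{\left(11,36 \right)}}{-1301} + \frac{\left(-129 - 537\right) \left(E{\left(-24,-18 \right)} - 758\right)}{-872}\right) - 1916\right) + 234 = \left(\left(1 \frac{1}{-1301} + \frac{\left(-129 - 537\right) \left(\left(-24 + \left(-18\right)^{2}\right) - 758\right)}{-872}\right) - 1916\right) + 234 = \left(\left(1 \left(- \frac{1}{1301}\right) + - 666 \left(\left(-24 + 324\right) - 758\right) \left(- \frac{1}{872}\right)\right) - 1916\right) + 234 = \left(\left(- \frac{1}{1301} + - 666 \left(300 - 758\right) \left(- \frac{1}{872}\right)\right) - 1916\right) + 234 = \left(\left(- \frac{1}{1301} + \left(-666\right) \left(-458\right) \left(- \frac{1}{872}\right)\right) - 1916\right) + 234 = \left(\left(- \frac{1}{1301} + 305028 \left(- \frac{1}{872}\right)\right) - 1916\right) + 234 = \left(\left(- \frac{1}{1301} - \frac{76257}{218}\right) - 1916\right) + 234 = \left(- \frac{99210575}{283618} - 1916\right) + 234 = - \frac{642622663}{283618} + 234 = - \frac{576256051}{283618}$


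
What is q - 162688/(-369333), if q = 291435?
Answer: 107636725543/369333 ≈ 2.9144e+5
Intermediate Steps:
q - 162688/(-369333) = 291435 - 162688/(-369333) = 291435 - 162688*(-1)/369333 = 291435 - 1*(-162688/369333) = 291435 + 162688/369333 = 107636725543/369333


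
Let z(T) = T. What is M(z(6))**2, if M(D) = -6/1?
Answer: 36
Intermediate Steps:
M(D) = -6 (M(D) = -6*1 = -6)
M(z(6))**2 = (-6)**2 = 36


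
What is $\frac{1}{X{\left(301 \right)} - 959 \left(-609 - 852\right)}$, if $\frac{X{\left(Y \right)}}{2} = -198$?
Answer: $\frac{1}{1400703} \approx 7.1393 \cdot 10^{-7}$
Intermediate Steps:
$X{\left(Y \right)} = -396$ ($X{\left(Y \right)} = 2 \left(-198\right) = -396$)
$\frac{1}{X{\left(301 \right)} - 959 \left(-609 - 852\right)} = \frac{1}{-396 - 959 \left(-609 - 852\right)} = \frac{1}{-396 - -1401099} = \frac{1}{-396 + 1401099} = \frac{1}{1400703}$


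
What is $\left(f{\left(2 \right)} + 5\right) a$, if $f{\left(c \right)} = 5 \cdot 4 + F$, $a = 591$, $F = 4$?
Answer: $17139$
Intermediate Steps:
$f{\left(c \right)} = 24$ ($f{\left(c \right)} = 5 \cdot 4 + 4 = 20 + 4 = 24$)
$\left(f{\left(2 \right)} + 5\right) a = \left(24 + 5\right) 591 = 29 \cdot 591 = 17139$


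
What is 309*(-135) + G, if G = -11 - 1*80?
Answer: -41806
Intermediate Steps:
G = -91 (G = -11 - 80 = -91)
309*(-135) + G = 309*(-135) - 91 = -41715 - 91 = -41806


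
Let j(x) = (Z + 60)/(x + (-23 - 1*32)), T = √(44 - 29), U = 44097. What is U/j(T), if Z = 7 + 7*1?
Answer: -2425335/74 + 44097*√15/74 ≈ -30467.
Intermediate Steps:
Z = 14 (Z = 7 + 7 = 14)
T = √15 ≈ 3.8730
j(x) = 74/(-55 + x) (j(x) = (14 + 60)/(x + (-23 - 1*32)) = 74/(x + (-23 - 32)) = 74/(x - 55) = 74/(-55 + x))
U/j(T) = 44097/((74/(-55 + √15))) = 44097*(-55/74 + √15/74) = -2425335/74 + 44097*√15/74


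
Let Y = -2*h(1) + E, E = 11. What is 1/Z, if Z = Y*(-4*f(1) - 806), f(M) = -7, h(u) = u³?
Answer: -1/7002 ≈ -0.00014282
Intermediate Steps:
Y = 9 (Y = -2*1³ + 11 = -2*1 + 11 = -2 + 11 = 9)
Z = -7002 (Z = 9*(-4*(-7) - 806) = 9*(28 - 806) = 9*(-778) = -7002)
1/Z = 1/(-7002) = -1/7002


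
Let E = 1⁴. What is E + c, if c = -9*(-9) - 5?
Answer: 77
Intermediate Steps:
E = 1
c = 76 (c = 81 - 5 = 76)
E + c = 1 + 76 = 77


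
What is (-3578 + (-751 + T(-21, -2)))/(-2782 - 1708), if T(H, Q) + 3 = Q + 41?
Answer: 4293/4490 ≈ 0.95612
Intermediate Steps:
T(H, Q) = 38 + Q (T(H, Q) = -3 + (Q + 41) = -3 + (41 + Q) = 38 + Q)
(-3578 + (-751 + T(-21, -2)))/(-2782 - 1708) = (-3578 + (-751 + (38 - 2)))/(-2782 - 1708) = (-3578 + (-751 + 36))/(-4490) = (-3578 - 715)*(-1/4490) = -4293*(-1/4490) = 4293/4490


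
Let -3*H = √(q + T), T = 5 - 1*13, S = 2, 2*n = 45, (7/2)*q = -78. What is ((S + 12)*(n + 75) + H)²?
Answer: 117382963/63 - 260*I*√371 ≈ 1.8632e+6 - 5008.0*I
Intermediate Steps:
q = -156/7 (q = (2/7)*(-78) = -156/7 ≈ -22.286)
n = 45/2 (n = (½)*45 = 45/2 ≈ 22.500)
T = -8 (T = 5 - 13 = -8)
H = -2*I*√371/21 (H = -√(-156/7 - 8)/3 = -2*I*√371/21 ≈ -1.8344*I)
((S + 12)*(n + 75) + H)² = ((2 + 12)*(45/2 + 75) - 2*I*√371/21)² = (14*(195/2) - 2*I*√371/21)² = (1365 - 2*I*√371/21)²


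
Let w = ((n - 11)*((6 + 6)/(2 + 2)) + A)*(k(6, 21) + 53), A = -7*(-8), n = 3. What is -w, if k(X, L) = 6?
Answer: -1888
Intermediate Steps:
A = 56
w = 1888 (w = ((3 - 11)*((6 + 6)/(2 + 2)) + 56)*(6 + 53) = (-96/4 + 56)*59 = (-8*3 + 56)*59 = (-24 + 56)*59 = 32*59 = 1888)
-w = -1*1888 = -1888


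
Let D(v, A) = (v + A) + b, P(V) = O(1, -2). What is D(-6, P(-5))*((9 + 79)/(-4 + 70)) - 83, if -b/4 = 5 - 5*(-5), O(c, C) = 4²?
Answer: -689/3 ≈ -229.67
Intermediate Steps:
O(c, C) = 16
P(V) = 16
b = -120 (b = -4*(5 - 5*(-5)) = -4*(5 + 25) = -4*30 = -120)
D(v, A) = -120 + A + v (D(v, A) = (v + A) - 120 = (A + v) - 120 = -120 + A + v)
D(-6, P(-5))*((9 + 79)/(-4 + 70)) - 83 = (-120 + 16 - 6)*((9 + 79)/(-4 + 70)) - 83 = -9680/66 - 83 = -110*4/3 - 83 = -440/3 - 83 = -689/3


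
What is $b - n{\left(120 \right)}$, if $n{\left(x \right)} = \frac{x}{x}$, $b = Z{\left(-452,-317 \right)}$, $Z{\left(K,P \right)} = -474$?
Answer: $-475$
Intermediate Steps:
$b = -474$
$n{\left(x \right)} = 1$
$b - n{\left(120 \right)} = -474 - 1 = -475$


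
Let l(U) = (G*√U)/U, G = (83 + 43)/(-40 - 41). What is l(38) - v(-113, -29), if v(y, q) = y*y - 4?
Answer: -12765 - 7*√38/171 ≈ -12765.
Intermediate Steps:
v(y, q) = -4 + y² (v(y, q) = y² - 4 = -4 + y²)
G = -14/9 (G = 126/(-81) = 126*(-1/81) = -14/9 ≈ -1.5556)
l(U) = -14/(9*√U) (l(U) = (-14*√U/9)/U = -14/(9*√U))
l(38) - v(-113, -29) = -7*√38/171 - (-4 + (-113)²) = -7*√38/171 - (-4 + 12769) = -7*√38/171 - 1*12765 = -7*√38/171 - 12765 = -12765 - 7*√38/171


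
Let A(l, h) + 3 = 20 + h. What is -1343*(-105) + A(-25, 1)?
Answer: 141033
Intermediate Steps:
A(l, h) = 17 + h (A(l, h) = -3 + (20 + h) = 17 + h)
-1343*(-105) + A(-25, 1) = -1343*(-105) + (17 + 1) = 141015 + 18 = 141033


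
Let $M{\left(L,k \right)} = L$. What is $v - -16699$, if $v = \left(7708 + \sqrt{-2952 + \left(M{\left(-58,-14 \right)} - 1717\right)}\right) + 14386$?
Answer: $38793 + i \sqrt{4727} \approx 38793.0 + 68.753 i$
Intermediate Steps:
$v = 22094 + i \sqrt{4727}$ ($v = \left(7708 + \sqrt{-2952 - 1775}\right) + 14386 = \left(7708 + \sqrt{-4727}\right) + 14386 = \left(7708 + i \sqrt{4727}\right) + 14386 = 22094 + i \sqrt{4727} \approx 22094.0 + 68.753 i$)
$v - -16699 = \left(22094 + i \sqrt{4727}\right) - -16699 = \left(22094 + i \sqrt{4727}\right) + 16699 = 38793 + i \sqrt{4727}$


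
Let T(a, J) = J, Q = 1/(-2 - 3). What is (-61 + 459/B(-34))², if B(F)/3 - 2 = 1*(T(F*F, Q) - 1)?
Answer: 271441/16 ≈ 16965.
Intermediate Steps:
Q = -⅕ (Q = 1/(-5) = -⅕ ≈ -0.20000)
B(F) = 12/5 (B(F) = 6 + 3*(1*(-⅕ - 1)) = 6 + 3*(1*(-6/5)) = 6 + 3*(-6/5) = 6 - 18/5 = 12/5)
(-61 + 459/B(-34))² = (-61 + 459/(12/5))² = (-61 + 459*(5/12))² = (-61 + 765/4)² = (521/4)² = 271441/16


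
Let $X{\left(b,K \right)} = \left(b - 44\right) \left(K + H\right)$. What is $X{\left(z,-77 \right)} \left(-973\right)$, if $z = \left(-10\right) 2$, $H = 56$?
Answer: $-1307712$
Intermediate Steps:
$z = -20$
$X{\left(b,K \right)} = \left(-44 + b\right) \left(56 + K\right)$ ($X{\left(b,K \right)} = \left(b - 44\right) \left(K + 56\right) = \left(-44 + b\right) \left(56 + K\right)$)
$X{\left(z,-77 \right)} \left(-973\right) = \left(-2464 - -3388 + 56 \left(-20\right) - -1540\right) \left(-973\right) = \left(-2464 + 3388 - 1120 + 1540\right) \left(-973\right) = 1344 \left(-973\right) = -1307712$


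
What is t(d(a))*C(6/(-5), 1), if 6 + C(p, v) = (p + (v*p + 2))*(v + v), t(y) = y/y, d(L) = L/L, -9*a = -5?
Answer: -34/5 ≈ -6.8000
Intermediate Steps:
a = 5/9 (a = -1/9*(-5) = 5/9 ≈ 0.55556)
d(L) = 1
t(y) = 1
C(p, v) = -6 + 2*v*(2 + p + p*v) (C(p, v) = -6 + (p + (v*p + 2))*(v + v) = -6 + (p + (p*v + 2))*(2*v) = -6 + (p + (2 + p*v))*(2*v) = -6 + (2 + p + p*v)*(2*v) = -6 + 2*v*(2 + p + p*v))
t(d(a))*C(6/(-5), 1) = 1*(-6 + 4*1 + 2*(6/(-5))*1 + 2*(6/(-5))*1**2) = 1*(-6 + 4 + 2*(6*(-1/5))*1 + 2*(6*(-1/5))*1) = 1*(-6 + 4 + 2*(-6/5)*1 + 2*(-6/5)*1) = 1*(-6 + 4 - 12/5 - 12/5) = 1*(-34/5) = -34/5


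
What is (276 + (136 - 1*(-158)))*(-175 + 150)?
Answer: -14250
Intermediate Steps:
(276 + (136 - 1*(-158)))*(-175 + 150) = (276 + (136 + 158))*(-25) = (276 + 294)*(-25) = 570*(-25) = -14250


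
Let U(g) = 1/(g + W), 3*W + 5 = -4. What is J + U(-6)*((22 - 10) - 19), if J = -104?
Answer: -929/9 ≈ -103.22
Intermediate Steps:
W = -3 (W = -5/3 + (⅓)*(-4) = -5/3 - 4/3 = -3)
U(g) = 1/(-3 + g) (U(g) = 1/(g - 3) = 1/(-3 + g))
J + U(-6)*((22 - 10) - 19) = -104 + ((22 - 10) - 19)/(-3 - 6) = -104 + (12 - 19)/(-9) = -104 - ⅑*(-7) = -104 + 7/9 = -929/9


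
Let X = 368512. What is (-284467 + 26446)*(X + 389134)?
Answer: -195488578566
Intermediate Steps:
(-284467 + 26446)*(X + 389134) = (-284467 + 26446)*(368512 + 389134) = -258021*757646 = -195488578566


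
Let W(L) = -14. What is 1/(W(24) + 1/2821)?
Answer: -2821/39493 ≈ -0.071430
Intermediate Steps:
1/(W(24) + 1/2821) = 1/(-14 + 1/2821) = 1/(-39493/2821) = -2821/39493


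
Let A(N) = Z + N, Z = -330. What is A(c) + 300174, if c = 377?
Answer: 300221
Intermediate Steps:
A(N) = -330 + N
A(c) + 300174 = (-330 + 377) + 300174 = 47 + 300174 = 300221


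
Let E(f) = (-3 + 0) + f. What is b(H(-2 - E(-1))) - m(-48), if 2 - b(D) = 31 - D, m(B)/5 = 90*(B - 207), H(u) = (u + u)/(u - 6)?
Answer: 114720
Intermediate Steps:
E(f) = -3 + f
H(u) = 2*u/(-6 + u) (H(u) = (2*u)/(-6 + u) = 2*u/(-6 + u))
m(B) = -93150 + 450*B (m(B) = 5*(90*(B - 207)) = 5*(90*(-207 + B)) = 5*(-18630 + 90*B) = -93150 + 450*B)
b(D) = -29 + D (b(D) = 2 - (31 - D) = 2 + (-31 + D) = -29 + D)
b(H(-2 - E(-1))) - m(-48) = (-29 + 2*(-2 - (-3 - 1))/(-6 + (-2 - (-3 - 1)))) - (-93150 + 450*(-48)) = (-29 + 2*(-2 - 1*(-4))/(-6 + (-2 - 1*(-4)))) - (-93150 - 21600) = (-29 + 2*(-2 + 4)/(-6 + (-2 + 4))) - 1*(-114750) = (-29 + 2*2/(-6 + 2)) + 114750 = (-29 + 2*2/(-4)) + 114750 = (-29 + 2*2*(-1/4)) + 114750 = (-29 - 1) + 114750 = -30 + 114750 = 114720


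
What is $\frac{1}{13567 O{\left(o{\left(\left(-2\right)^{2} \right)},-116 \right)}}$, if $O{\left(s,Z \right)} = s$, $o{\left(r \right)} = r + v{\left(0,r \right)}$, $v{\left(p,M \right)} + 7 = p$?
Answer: $- \frac{1}{40701} \approx -2.4569 \cdot 10^{-5}$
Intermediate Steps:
$v{\left(p,M \right)} = -7 + p$
$o{\left(r \right)} = -7 + r$ ($o{\left(r \right)} = r + \left(-7 + 0\right) = r - 7 = -7 + r$)
$\frac{1}{13567 O{\left(o{\left(\left(-2\right)^{2} \right)},-116 \right)}} = \frac{1}{13567 \left(-7 + \left(-2\right)^{2}\right)} = \frac{1}{13567 \left(-7 + 4\right)} = \frac{1}{13567 \left(-3\right)} = \frac{1}{13567} \left(- \frac{1}{3}\right) = - \frac{1}{40701}$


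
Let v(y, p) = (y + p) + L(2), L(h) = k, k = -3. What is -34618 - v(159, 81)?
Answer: -34855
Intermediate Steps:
L(h) = -3
v(y, p) = -3 + p + y (v(y, p) = (y + p) - 3 = (p + y) - 3 = -3 + p + y)
-34618 - v(159, 81) = -34618 - (-3 + 81 + 159) = -34618 - 1*237 = -34618 - 237 = -34855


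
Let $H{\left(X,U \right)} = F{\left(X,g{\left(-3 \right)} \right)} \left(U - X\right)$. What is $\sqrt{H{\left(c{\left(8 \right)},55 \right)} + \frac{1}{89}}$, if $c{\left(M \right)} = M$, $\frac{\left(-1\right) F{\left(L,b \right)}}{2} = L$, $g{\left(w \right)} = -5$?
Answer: $\frac{i \sqrt{5956503}}{89} \approx 27.422 i$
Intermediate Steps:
$F{\left(L,b \right)} = - 2 L$
$H{\left(X,U \right)} = - 2 X \left(U - X\right)$
$\sqrt{H{\left(c{\left(8 \right)},55 \right)} + \frac{1}{89}} = \sqrt{2 \cdot 8 \left(8 - 55\right) + \frac{1}{89}} = \sqrt{2 \cdot 8 \left(-47\right) + \frac{1}{89}} = \sqrt{-752 + \frac{1}{89}} = \sqrt{- \frac{66927}{89}} = \frac{i \sqrt{5956503}}{89}$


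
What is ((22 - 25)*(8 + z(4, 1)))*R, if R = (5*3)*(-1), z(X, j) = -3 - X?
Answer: 45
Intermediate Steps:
R = -15 (R = 15*(-1) = -15)
((22 - 25)*(8 + z(4, 1)))*R = ((22 - 25)*(8 + (-3 - 1*4)))*(-15) = -3*(8 + (-3 - 4))*(-15) = -3*(8 - 7)*(-15) = -3*1*(-15) = -3*(-15) = 45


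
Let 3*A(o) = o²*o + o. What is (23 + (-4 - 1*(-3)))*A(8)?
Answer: 11440/3 ≈ 3813.3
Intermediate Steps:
A(o) = o/3 + o³/3 (A(o) = (o²*o + o)/3 = (o³ + o)/3 = (o + o³)/3 = o/3 + o³/3)
(23 + (-4 - 1*(-3)))*A(8) = (23 + (-4 - 1*(-3)))*((⅓)*8*(1 + 8²)) = (23 + (-4 + 3))*((⅓)*8*(1 + 64)) = (23 - 1)*((⅓)*8*65) = 22*(520/3) = 11440/3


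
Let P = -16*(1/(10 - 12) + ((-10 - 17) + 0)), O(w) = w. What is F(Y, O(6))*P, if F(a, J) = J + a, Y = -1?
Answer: 2200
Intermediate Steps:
P = 440 (P = -16*(1/(-2) + (-27 + 0)) = -16*(-1/2 - 27) = -16*(-55/2) = 440)
F(Y, O(6))*P = (6 - 1)*440 = 5*440 = 2200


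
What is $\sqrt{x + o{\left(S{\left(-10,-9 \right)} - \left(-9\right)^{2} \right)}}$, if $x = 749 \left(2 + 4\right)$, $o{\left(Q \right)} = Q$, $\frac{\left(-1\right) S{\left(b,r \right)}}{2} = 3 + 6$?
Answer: $\sqrt{4395} \approx 66.295$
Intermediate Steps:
$S{\left(b,r \right)} = -18$ ($S{\left(b,r \right)} = - 2 \left(3 + 6\right) = \left(-2\right) 9 = -18$)
$x = 4494$ ($x = 749 \cdot 6 = 4494$)
$\sqrt{x + o{\left(S{\left(-10,-9 \right)} - \left(-9\right)^{2} \right)}} = \sqrt{4494 - 99} = \sqrt{4395}$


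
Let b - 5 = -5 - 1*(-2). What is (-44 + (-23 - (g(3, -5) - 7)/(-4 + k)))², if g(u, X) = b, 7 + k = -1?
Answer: 654481/144 ≈ 4545.0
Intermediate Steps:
k = -8 (k = -7 - 1 = -8)
b = 2 (b = 5 + (-5 - 1*(-2)) = 5 + (-5 + 2) = 5 - 3 = 2)
g(u, X) = 2
(-44 + (-23 - (g(3, -5) - 7)/(-4 + k)))² = (-44 + (-23 - (2 - 7)/(-4 - 8)))² = (-44 + (-23 - (-5)/(-12)))² = (-44 + (-23 - (-5)*(-1)/12))² = (-44 + (-23 - 1*5/12))² = (-44 + (-23 - 5/12))² = (-44 - 281/12)² = (-809/12)² = 654481/144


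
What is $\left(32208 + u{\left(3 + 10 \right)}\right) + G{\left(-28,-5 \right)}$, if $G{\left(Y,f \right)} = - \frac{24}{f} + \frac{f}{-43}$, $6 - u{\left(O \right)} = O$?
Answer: $\frac{6924272}{215} \approx 32206.0$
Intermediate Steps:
$u{\left(O \right)} = 6 - O$
$G{\left(Y,f \right)} = - \frac{24}{f} - \frac{f}{43}$ ($G{\left(Y,f \right)} = - \frac{24}{f} + f \left(- \frac{1}{43}\right) = - \frac{24}{f} - \frac{f}{43}$)
$\left(32208 + u{\left(3 + 10 \right)}\right) + G{\left(-28,-5 \right)} = \left(32208 + \left(6 - \left(3 + 10\right)\right)\right) - \left(- \frac{5}{43} + \frac{24}{-5}\right) = \left(32208 + \left(6 - 13\right)\right) + \left(\left(-24\right) \left(- \frac{1}{5}\right) + \frac{5}{43}\right) = \left(32208 + \left(6 - 13\right)\right) + \left(\frac{24}{5} + \frac{5}{43}\right) = \left(32208 - 7\right) + \frac{1057}{215} = 32201 + \frac{1057}{215} = \frac{6924272}{215}$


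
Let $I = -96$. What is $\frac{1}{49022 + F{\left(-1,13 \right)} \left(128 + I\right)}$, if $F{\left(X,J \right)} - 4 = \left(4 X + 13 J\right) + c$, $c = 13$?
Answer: $\frac{1}{54846} \approx 1.8233 \cdot 10^{-5}$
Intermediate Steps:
$F{\left(X,J \right)} = 17 + 4 X + 13 J$ ($F{\left(X,J \right)} = 4 + \left(\left(4 X + 13 J\right) + 13\right) = 4 + \left(13 + 4 X + 13 J\right) = 17 + 4 X + 13 J$)
$\frac{1}{49022 + F{\left(-1,13 \right)} \left(128 + I\right)} = \frac{1}{49022 + \left(17 + 4 \left(-1\right) + 13 \cdot 13\right) \left(128 - 96\right)} = \frac{1}{49022 + \left(17 - 4 + 169\right) 32} = \frac{1}{49022 + 182 \cdot 32} = \frac{1}{49022 + 5824} = \frac{1}{54846}$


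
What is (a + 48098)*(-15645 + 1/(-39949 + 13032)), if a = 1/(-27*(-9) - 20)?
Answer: -4516834152428430/6002491 ≈ -7.5249e+8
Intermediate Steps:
a = 1/223 (a = 1/(-27*(-9) - 20) = 1/(243 - 20) = 1/223 ≈ 0.0044843)
(a + 48098)*(-15645 + 1/(-39949 + 13032)) = (1/223 + 48098)*(-15645 + 1/(-39949 + 13032)) = 10725855*(-15645 + 1/(-26917))/223 = 10725855*(-15645 - 1/26917)/223 = (10725855/223)*(-421116466/26917) = -4516834152428430/6002491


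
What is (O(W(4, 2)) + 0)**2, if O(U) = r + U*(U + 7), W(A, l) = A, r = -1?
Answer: 1849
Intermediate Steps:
O(U) = -1 + U*(7 + U) (O(U) = -1 + U*(U + 7) = -1 + U*(7 + U))
(O(W(4, 2)) + 0)**2 = ((-1 + 4**2 + 7*4) + 0)**2 = ((-1 + 16 + 28) + 0)**2 = (43 + 0)**2 = 43**2 = 1849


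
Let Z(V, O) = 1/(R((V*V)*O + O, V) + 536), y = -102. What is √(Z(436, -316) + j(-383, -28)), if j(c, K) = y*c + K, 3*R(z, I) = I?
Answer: 5*√1630982717/1022 ≈ 197.58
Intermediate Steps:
R(z, I) = I/3
j(c, K) = K - 102*c (j(c, K) = -102*c + K = K - 102*c)
Z(V, O) = 1/(536 + V/3) (Z(V, O) = 1/(V/3 + 536) = 1/(536 + V/3))
√(Z(436, -316) + j(-383, -28)) = √(3/(1608 + 436) + (-28 - 102*(-383))) = √(3/2044 + (-28 + 39066)) = √(3*(1/2044) + 39038) = √(3/2044 + 39038) = √(79793675/2044) = 5*√1630982717/1022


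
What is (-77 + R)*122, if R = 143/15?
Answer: -123464/15 ≈ -8230.9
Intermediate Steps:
R = 143/15 (R = 143*(1/15) = 143/15 ≈ 9.5333)
(-77 + R)*122 = (-77 + 143/15)*122 = -1012/15*122 = -123464/15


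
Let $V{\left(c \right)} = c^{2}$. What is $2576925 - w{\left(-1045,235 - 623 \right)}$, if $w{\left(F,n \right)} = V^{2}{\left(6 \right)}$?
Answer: $2575629$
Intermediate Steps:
$w{\left(F,n \right)} = 1296$ ($w{\left(F,n \right)} = \left(6^{2}\right)^{2} = 36^{2} = 1296$)
$2576925 - w{\left(-1045,235 - 623 \right)} = 2576925 - 1296 = 2575629$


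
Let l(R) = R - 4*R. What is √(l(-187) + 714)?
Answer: 5*√51 ≈ 35.707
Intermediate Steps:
l(R) = -3*R
√(l(-187) + 714) = √(-3*(-187) + 714) = √(561 + 714) = √1275 = 5*√51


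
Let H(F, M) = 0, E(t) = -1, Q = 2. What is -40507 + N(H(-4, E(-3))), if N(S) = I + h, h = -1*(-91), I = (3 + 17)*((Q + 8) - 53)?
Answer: -41276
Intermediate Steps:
I = -860 (I = (3 + 17)*((2 + 8) - 53) = 20*(10 - 53) = 20*(-43) = -860)
h = 91
N(S) = -769 (N(S) = -860 + 91 = -769)
-40507 + N(H(-4, E(-3))) = -40507 - 769 = -41276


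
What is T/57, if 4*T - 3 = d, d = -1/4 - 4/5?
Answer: 13/1520 ≈ 0.0085526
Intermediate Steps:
d = -21/20 (d = -1*¼ - 4*⅕ = -¼ - ⅘ = -21/20 ≈ -1.0500)
T = 39/80 (T = ¾ + (¼)*(-21/20) = ¾ - 21/80 = 39/80 ≈ 0.48750)
T/57 = (39/80)/57 = (1/57)*(39/80) = 13/1520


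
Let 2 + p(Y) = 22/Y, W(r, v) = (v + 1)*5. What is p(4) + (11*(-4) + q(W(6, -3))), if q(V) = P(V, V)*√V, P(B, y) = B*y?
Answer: -81/2 + 100*I*√10 ≈ -40.5 + 316.23*I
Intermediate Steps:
W(r, v) = 5 + 5*v (W(r, v) = (1 + v)*5 = 5 + 5*v)
q(V) = V^(5/2) (q(V) = (V*V)*√V = V²*√V = V^(5/2))
p(Y) = -2 + 22/Y
p(4) + (11*(-4) + q(W(6, -3))) = (-2 + 22/4) + (11*(-4) + (5 + 5*(-3))^(5/2)) = (-2 + 22*(¼)) + (-44 + (5 - 15)^(5/2)) = (-2 + 11/2) + (-44 + (-10)^(5/2)) = 7/2 + (-44 + 100*I*√10) = -81/2 + 100*I*√10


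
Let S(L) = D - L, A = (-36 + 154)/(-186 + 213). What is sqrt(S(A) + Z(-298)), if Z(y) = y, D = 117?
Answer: I*sqrt(15015)/9 ≈ 13.615*I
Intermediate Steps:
A = 118/27 ≈ 4.3704
S(L) = 117 - L
sqrt(S(A) + Z(-298)) = sqrt((117 - 1*118/27) - 298) = sqrt((117 - 118/27) - 298) = sqrt(3041/27 - 298) = sqrt(-5005/27) = I*sqrt(15015)/9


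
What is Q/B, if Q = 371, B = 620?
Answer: 371/620 ≈ 0.59839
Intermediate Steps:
Q/B = 371/620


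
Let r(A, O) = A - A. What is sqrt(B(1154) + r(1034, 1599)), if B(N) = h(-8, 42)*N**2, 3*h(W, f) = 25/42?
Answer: 2885*sqrt(14)/21 ≈ 514.03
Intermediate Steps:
r(A, O) = 0
h(W, f) = 25/126 (h(W, f) = (25/42)/3 = (25*(1/42))/3 = (1/3)*(25/42) = 25/126)
B(N) = 25*N**2/126
sqrt(B(1154) + r(1034, 1599)) = sqrt((25/126)*1154**2 + 0) = sqrt((25/126)*1331716 + 0) = sqrt(16646450/63 + 0) = sqrt(16646450/63) = 2885*sqrt(14)/21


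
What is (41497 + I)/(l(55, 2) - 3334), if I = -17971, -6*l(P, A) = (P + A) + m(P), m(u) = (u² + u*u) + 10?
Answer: -47052/8707 ≈ -5.4039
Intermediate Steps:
m(u) = 10 + 2*u² (m(u) = (u² + u²) + 10 = 2*u² + 10 = 10 + 2*u²)
l(P, A) = -5/3 - P²/3 - A/6 - P/6 (l(P, A) = -((P + A) + (10 + 2*P²))/6 = -((A + P) + (10 + 2*P²))/6 = -(10 + A + P + 2*P²)/6 = -5/3 - P²/3 - A/6 - P/6)
(41497 + I)/(l(55, 2) - 3334) = (41497 - 17971)/((-5/3 - ⅓*55² - ⅙*2 - ⅙*55) - 3334) = 23526/((-5/3 - ⅓*3025 - ⅓ - 55/6) - 3334) = 23526/((-5/3 - 3025/3 - ⅓ - 55/6) - 3334) = 23526/(-2039/2 - 3334) = 23526/(-8707/2) = 23526*(-2/8707) = -47052/8707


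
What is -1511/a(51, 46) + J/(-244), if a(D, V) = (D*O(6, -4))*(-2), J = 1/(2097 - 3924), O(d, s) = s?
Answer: -56132105/15156792 ≈ -3.7034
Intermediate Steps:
J = -1/1827 (J = 1/(-1827) = -1/1827 ≈ -0.00054735)
a(D, V) = 8*D (a(D, V) = (D*(-4))*(-2) = -4*D*(-2) = 8*D)
-1511/a(51, 46) + J/(-244) = -1511/(8*51) - 1/1827/(-244) = -1511/408 - 1/1827*(-1/244) = -1511*1/408 + 1/445788 = -1511/408 + 1/445788 = -56132105/15156792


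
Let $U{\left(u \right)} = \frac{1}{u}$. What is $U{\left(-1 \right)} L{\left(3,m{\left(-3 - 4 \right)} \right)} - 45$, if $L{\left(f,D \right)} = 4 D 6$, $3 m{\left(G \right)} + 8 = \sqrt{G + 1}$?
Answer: $19 - 8 i \sqrt{6} \approx 19.0 - 19.596 i$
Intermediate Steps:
$m{\left(G \right)} = - \frac{8}{3} + \frac{\sqrt{1 + G}}{3}$ ($m{\left(G \right)} = - \frac{8}{3} + \frac{\sqrt{G + 1}}{3} = - \frac{8}{3} + \frac{\sqrt{1 + G}}{3}$)
$L{\left(f,D \right)} = 24 D$
$U{\left(-1 \right)} L{\left(3,m{\left(-3 - 4 \right)} \right)} - 45 = \frac{24 \left(- \frac{8}{3} + \frac{\sqrt{1 - 7}}{3}\right)}{-1} - 45 = - 24 \left(- \frac{8}{3} + \frac{\sqrt{1 - 7}}{3}\right) - 45 = - 24 \left(- \frac{8}{3} + \frac{\sqrt{-6}}{3}\right) - 45 = - 24 \left(- \frac{8}{3} + \frac{i \sqrt{6}}{3}\right) - 45 = - (-64 + 8 i \sqrt{6}) - 45 = \left(64 - 8 i \sqrt{6}\right) - 45 = 19 - 8 i \sqrt{6}$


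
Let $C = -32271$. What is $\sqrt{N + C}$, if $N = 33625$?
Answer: $\sqrt{1354} \approx 36.797$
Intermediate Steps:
$\sqrt{N + C} = \sqrt{33625 - 32271} = \sqrt{1354}$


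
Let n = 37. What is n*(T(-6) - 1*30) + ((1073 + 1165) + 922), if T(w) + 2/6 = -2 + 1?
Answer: 6002/3 ≈ 2000.7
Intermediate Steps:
T(w) = -4/3 (T(w) = -⅓ + (-2 + 1) = -⅓ - 1 = -4/3)
n*(T(-6) - 1*30) + ((1073 + 1165) + 922) = 37*(-4/3 - 1*30) + ((1073 + 1165) + 922) = 37*(-4/3 - 30) + (2238 + 922) = 37*(-94/3) + 3160 = -3478/3 + 3160 = 6002/3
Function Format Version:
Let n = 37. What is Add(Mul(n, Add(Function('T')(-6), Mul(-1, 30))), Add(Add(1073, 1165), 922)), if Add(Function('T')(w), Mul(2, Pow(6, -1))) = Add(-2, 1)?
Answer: Rational(6002, 3) ≈ 2000.7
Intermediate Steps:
Function('T')(w) = Rational(-4, 3) (Function('T')(w) = Add(Rational(-1, 3), Add(-2, 1)) = Add(Rational(-1, 3), -1) = Rational(-4, 3))
Add(Mul(n, Add(Function('T')(-6), Mul(-1, 30))), Add(Add(1073, 1165), 922)) = Add(Mul(37, Add(Rational(-4, 3), Mul(-1, 30))), Add(Add(1073, 1165), 922)) = Add(Mul(37, Add(Rational(-4, 3), -30)), Add(2238, 922)) = Add(Mul(37, Rational(-94, 3)), 3160) = Add(Rational(-3478, 3), 3160) = Rational(6002, 3)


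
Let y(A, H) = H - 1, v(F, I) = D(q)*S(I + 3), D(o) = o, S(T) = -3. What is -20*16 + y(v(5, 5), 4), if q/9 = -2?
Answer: -317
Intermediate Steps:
q = -18 (q = 9*(-2) = -18)
v(F, I) = 54 (v(F, I) = -18*(-3) = 54)
y(A, H) = -1 + H
-20*16 + y(v(5, 5), 4) = -20*16 + (-1 + 4) = -320 + 3 = -317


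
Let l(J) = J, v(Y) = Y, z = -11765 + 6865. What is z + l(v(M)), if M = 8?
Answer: -4892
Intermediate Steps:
z = -4900
z + l(v(M)) = -4900 + 8 = -4892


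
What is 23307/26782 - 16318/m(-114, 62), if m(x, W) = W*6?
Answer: -53544809/1245363 ≈ -42.995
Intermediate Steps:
m(x, W) = 6*W
23307/26782 - 16318/m(-114, 62) = 23307/26782 - 16318/(6*62) = 23307*(1/26782) - 16318/372 = 23307/26782 - 16318*1/372 = 23307/26782 - 8159/186 = -53544809/1245363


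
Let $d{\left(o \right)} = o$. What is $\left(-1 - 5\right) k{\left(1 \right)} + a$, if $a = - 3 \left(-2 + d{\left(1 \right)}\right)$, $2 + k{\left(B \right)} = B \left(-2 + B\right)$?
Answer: $21$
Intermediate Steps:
$k{\left(B \right)} = -2 + B \left(-2 + B\right)$
$a = 3$ ($a = - 3 \left(-2 + 1\right) = \left(-3\right) \left(-1\right) = 3$)
$\left(-1 - 5\right) k{\left(1 \right)} + a = \left(-1 - 5\right) \left(-2 + 1^{2} - 2\right) + 3 = - 6 \left(-2 + 1 - 2\right) + 3 = \left(-6\right) \left(-3\right) + 3 = 18 + 3 = 21$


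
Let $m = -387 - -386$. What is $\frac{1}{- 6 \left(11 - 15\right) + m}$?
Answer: $\frac{1}{23} \approx 0.043478$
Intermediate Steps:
$m = -1$ ($m = -387 + 386 = -1$)
$\frac{1}{- 6 \left(11 - 15\right) + m} = \frac{1}{- 6 \left(11 - 15\right) - 1} = \frac{1}{\left(-6\right) \left(-4\right) - 1} = \frac{1}{24 - 1} = \frac{1}{23}$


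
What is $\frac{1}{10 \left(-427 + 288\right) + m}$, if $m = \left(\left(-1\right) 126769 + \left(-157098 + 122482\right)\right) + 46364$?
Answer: $- \frac{1}{116411} \approx -8.5903 \cdot 10^{-6}$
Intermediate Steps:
$m = -115021$ ($m = \left(-126769 - 34616\right) + 46364 = -161385 + 46364 = -115021$)
$\frac{1}{10 \left(-427 + 288\right) + m} = \frac{1}{10 \left(-427 + 288\right) - 115021} = \frac{1}{10 \left(-139\right) - 115021} = \frac{1}{-1390 - 115021} = \frac{1}{-116411} = - \frac{1}{116411}$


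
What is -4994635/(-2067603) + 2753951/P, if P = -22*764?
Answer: -5610127524373/34752271224 ≈ -161.43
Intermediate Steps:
P = -16808
-4994635/(-2067603) + 2753951/P = -4994635/(-2067603) + 2753951/(-16808) = -4994635*(-1/2067603) + 2753951*(-1/16808) = 4994635/2067603 - 2753951/16808 = -5610127524373/34752271224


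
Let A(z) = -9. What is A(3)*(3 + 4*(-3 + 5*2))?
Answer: -279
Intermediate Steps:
A(3)*(3 + 4*(-3 + 5*2)) = -9*(3 + 4*(-3 + 5*2)) = -9*(3 + 4*(-3 + 10)) = -9*(3 + 4*7) = -9*(3 + 28) = -9*31 = -279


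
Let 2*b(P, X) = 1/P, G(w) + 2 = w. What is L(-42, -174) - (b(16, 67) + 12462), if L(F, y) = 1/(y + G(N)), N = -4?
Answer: -17945333/1440 ≈ -12462.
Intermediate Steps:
G(w) = -2 + w
b(P, X) = 1/(2*P)
L(F, y) = 1/(-6 + y) (L(F, y) = 1/(y + (-2 - 4)) = 1/(y - 6) = 1/(-6 + y))
L(-42, -174) - (b(16, 67) + 12462) = 1/(-6 - 174) - ((½)/16 + 12462) = 1/(-180) - ((½)*(1/16) + 12462) = -1/180 - (1/32 + 12462) = -1/180 - 1*398785/32 = -1/180 - 398785/32 = -17945333/1440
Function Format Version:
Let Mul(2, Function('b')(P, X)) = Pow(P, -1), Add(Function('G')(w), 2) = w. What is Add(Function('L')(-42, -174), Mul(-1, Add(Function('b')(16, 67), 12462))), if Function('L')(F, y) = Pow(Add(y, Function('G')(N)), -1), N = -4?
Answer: Rational(-17945333, 1440) ≈ -12462.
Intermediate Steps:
Function('G')(w) = Add(-2, w)
Function('b')(P, X) = Mul(Rational(1, 2), Pow(P, -1))
Function('L')(F, y) = Pow(Add(-6, y), -1) (Function('L')(F, y) = Pow(Add(y, Add(-2, -4)), -1) = Pow(Add(y, -6), -1) = Pow(Add(-6, y), -1))
Add(Function('L')(-42, -174), Mul(-1, Add(Function('b')(16, 67), 12462))) = Add(Pow(Add(-6, -174), -1), Mul(-1, Add(Mul(Rational(1, 2), Pow(16, -1)), 12462))) = Add(Pow(-180, -1), Mul(-1, Add(Mul(Rational(1, 2), Rational(1, 16)), 12462))) = Add(Rational(-1, 180), Mul(-1, Add(Rational(1, 32), 12462))) = Add(Rational(-1, 180), Mul(-1, Rational(398785, 32))) = Add(Rational(-1, 180), Rational(-398785, 32)) = Rational(-17945333, 1440)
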